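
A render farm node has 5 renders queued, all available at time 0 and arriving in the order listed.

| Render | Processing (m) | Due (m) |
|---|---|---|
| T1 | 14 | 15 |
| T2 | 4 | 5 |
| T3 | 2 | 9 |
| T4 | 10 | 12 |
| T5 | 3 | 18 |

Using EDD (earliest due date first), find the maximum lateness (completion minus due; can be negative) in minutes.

15

EDD (increasing due date): T2 T3 T4 T1 T5.
T2: 0→4, due 5, lateness -1
T3: 4→6, due 9, lateness -3
T4: 6→16, due 12, lateness 4
T1: 16→30, due 15, lateness 15
T5: 30→33, due 18, lateness 15
Maximum = 15.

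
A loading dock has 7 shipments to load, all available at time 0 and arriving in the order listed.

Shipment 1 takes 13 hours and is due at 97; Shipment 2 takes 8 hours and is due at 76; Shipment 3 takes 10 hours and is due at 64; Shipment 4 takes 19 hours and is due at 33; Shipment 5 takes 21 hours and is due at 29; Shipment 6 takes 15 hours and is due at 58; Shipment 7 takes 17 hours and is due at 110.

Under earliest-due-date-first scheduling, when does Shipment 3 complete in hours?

EDD (increasing due date): Shipment 5 Shipment 4 Shipment 6 Shipment 3 Shipment 2 Shipment 1 Shipment 7.
Shipment 5: 0→21
Shipment 4: 21→40
Shipment 6: 40→55
Shipment 3: 55→65

65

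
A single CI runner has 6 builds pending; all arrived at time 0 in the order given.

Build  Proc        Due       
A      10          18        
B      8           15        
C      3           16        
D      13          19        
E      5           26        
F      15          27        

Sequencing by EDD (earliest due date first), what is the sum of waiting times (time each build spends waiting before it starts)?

113

EDD (increasing due date): B C A D E F.
B: waits 0, runs 0→8
C: waits 8, runs 8→11
A: waits 11, runs 11→21
D: waits 21, runs 21→34
E: waits 34, runs 34→39
F: waits 39, runs 39→54
Sum = 0+8+11+21+34+39 = 113.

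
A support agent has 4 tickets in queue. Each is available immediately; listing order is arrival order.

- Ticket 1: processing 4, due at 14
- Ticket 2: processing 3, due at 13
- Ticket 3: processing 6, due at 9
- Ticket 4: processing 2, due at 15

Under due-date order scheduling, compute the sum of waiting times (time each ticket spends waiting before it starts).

28

EDD (increasing due date): Ticket 3 Ticket 2 Ticket 1 Ticket 4.
Ticket 3: waits 0, runs 0→6
Ticket 2: waits 6, runs 6→9
Ticket 1: waits 9, runs 9→13
Ticket 4: waits 13, runs 13→15
Sum = 0+6+9+13 = 28.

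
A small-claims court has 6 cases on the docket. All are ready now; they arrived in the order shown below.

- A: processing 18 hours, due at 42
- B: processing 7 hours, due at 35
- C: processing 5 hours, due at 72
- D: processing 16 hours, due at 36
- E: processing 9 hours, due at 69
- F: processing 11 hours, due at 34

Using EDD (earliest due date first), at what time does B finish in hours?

18

EDD (increasing due date): F B D A E C.
F: 0→11
B: 11→18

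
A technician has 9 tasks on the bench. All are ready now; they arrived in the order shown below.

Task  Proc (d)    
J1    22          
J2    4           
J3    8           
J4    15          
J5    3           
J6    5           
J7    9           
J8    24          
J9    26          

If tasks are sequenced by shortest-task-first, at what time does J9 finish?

SPT (increasing processing time): J5 J2 J6 J3 J7 J4 J1 J8 J9.
J5: 0→3
J2: 3→7
J6: 7→12
J3: 12→20
J7: 20→29
J4: 29→44
J1: 44→66
J8: 66→90
J9: 90→116

116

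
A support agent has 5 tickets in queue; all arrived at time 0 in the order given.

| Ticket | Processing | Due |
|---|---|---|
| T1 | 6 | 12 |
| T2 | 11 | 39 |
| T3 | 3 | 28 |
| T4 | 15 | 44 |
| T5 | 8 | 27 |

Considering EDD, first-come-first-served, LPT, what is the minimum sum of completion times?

108

EDD (increasing due date): T1 T5 T3 T2 T4.
T1: 0→6
T5: 6→14
T3: 14→17
T2: 17→28
T4: 28→43
Sum = 6+14+17+28+43 = 108.
FIFO (arrival order): T1 T2 T3 T4 T5.
T1: 0→6
T2: 6→17
T3: 17→20
T4: 20→35
T5: 35→43
Sum = 6+17+20+35+43 = 121.
LPT (decreasing processing time): T4 T2 T5 T1 T3.
T4: 0→15
T2: 15→26
T5: 26→34
T1: 34→40
T3: 40→43
Sum = 15+26+34+40+43 = 158.
EDD 108, FIFO 121, LPT 158 → minimum 108.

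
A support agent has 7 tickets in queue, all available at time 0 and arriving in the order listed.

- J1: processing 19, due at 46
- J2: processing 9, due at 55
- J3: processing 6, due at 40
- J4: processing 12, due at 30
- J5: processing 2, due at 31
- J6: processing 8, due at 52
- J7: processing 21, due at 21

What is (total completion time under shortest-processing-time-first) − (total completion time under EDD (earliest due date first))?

SPT (increasing processing time): J5 J3 J6 J2 J4 J1 J7.
J5: 0→2
J3: 2→8
J6: 8→16
J2: 16→25
J4: 25→37
J1: 37→56
J7: 56→77
Sum = 2+8+16+25+37+56+77 = 221.
EDD (increasing due date): J7 J4 J5 J3 J1 J6 J2.
J7: 0→21
J4: 21→33
J5: 33→35
J3: 35→41
J1: 41→60
J6: 60→68
J2: 68→77
Sum = 21+33+35+41+60+68+77 = 335.
Difference = 221 − 335 = -114.

-114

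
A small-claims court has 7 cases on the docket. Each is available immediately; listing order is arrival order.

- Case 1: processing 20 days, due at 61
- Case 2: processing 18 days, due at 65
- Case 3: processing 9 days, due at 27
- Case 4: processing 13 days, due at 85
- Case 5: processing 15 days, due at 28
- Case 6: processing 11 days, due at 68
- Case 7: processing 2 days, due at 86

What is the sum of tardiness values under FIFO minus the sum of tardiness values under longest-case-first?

FIFO (arrival order): Case 1 Case 2 Case 3 Case 4 Case 5 Case 6 Case 7.
Case 1: 0→20, due 61, tardiness 0
Case 2: 20→38, due 65, tardiness 0
Case 3: 38→47, due 27, tardiness 20
Case 4: 47→60, due 85, tardiness 0
Case 5: 60→75, due 28, tardiness 47
Case 6: 75→86, due 68, tardiness 18
Case 7: 86→88, due 86, tardiness 2
Sum = 0+0+20+0+47+18+2 = 87.
LPT (decreasing processing time): Case 1 Case 2 Case 5 Case 4 Case 6 Case 3 Case 7.
Case 1: 0→20, due 61, tardiness 0
Case 2: 20→38, due 65, tardiness 0
Case 5: 38→53, due 28, tardiness 25
Case 4: 53→66, due 85, tardiness 0
Case 6: 66→77, due 68, tardiness 9
Case 3: 77→86, due 27, tardiness 59
Case 7: 86→88, due 86, tardiness 2
Sum = 0+0+25+0+9+59+2 = 95.
Difference = 87 − 95 = -8.

-8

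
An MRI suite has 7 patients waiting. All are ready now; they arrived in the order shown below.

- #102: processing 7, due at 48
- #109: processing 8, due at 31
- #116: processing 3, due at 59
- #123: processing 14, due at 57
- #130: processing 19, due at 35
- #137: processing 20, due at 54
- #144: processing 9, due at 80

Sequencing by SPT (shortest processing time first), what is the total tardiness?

SPT (increasing processing time): #116 #102 #109 #144 #123 #130 #137.
#116: 0→3, due 59, tardiness 0
#102: 3→10, due 48, tardiness 0
#109: 10→18, due 31, tardiness 0
#144: 18→27, due 80, tardiness 0
#123: 27→41, due 57, tardiness 0
#130: 41→60, due 35, tardiness 25
#137: 60→80, due 54, tardiness 26
Sum = 0+0+0+0+0+25+26 = 51.

51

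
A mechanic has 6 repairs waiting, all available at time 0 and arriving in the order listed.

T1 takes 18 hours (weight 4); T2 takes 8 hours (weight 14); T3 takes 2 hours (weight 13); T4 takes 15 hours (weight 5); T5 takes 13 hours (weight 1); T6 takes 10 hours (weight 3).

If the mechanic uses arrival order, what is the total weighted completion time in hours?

FIFO (arrival order): T1 T2 T3 T4 T5 T6.
T1: finishes 18, weight 4, w·C = 72
T2: finishes 26, weight 14, w·C = 364
T3: finishes 28, weight 13, w·C = 364
T4: finishes 43, weight 5, w·C = 215
T5: finishes 56, weight 1, w·C = 56
T6: finishes 66, weight 3, w·C = 198
Sum = 72+364+364+215+56+198 = 1269.

1269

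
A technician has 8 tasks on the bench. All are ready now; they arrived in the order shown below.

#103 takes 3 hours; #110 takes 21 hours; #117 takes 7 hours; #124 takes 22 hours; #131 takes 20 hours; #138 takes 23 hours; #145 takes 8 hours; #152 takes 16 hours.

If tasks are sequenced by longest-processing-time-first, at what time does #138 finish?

LPT (decreasing processing time): #138 #124 #110 #131 #152 #145 #117 #103.
#138: 0→23

23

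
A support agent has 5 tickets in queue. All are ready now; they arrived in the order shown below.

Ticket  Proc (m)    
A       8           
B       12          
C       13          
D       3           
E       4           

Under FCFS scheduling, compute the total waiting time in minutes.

FIFO (arrival order): A B C D E.
A: waits 0, runs 0→8
B: waits 8, runs 8→20
C: waits 20, runs 20→33
D: waits 33, runs 33→36
E: waits 36, runs 36→40
Sum = 0+8+20+33+36 = 97.

97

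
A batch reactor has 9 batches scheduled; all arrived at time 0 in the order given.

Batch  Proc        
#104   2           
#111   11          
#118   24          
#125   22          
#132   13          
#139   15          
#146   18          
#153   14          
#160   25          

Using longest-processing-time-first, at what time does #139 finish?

LPT (decreasing processing time): #160 #118 #125 #146 #139 #153 #132 #111 #104.
#160: 0→25
#118: 25→49
#125: 49→71
#146: 71→89
#139: 89→104

104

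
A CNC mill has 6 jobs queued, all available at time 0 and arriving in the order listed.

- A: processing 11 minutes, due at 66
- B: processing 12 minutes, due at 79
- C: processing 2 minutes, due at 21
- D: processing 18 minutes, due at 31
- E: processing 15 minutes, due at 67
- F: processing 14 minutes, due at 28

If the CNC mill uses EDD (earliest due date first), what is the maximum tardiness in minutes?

EDD (increasing due date): C F D A E B.
C: 0→2, due 21, tardiness 0
F: 2→16, due 28, tardiness 0
D: 16→34, due 31, tardiness 3
A: 34→45, due 66, tardiness 0
E: 45→60, due 67, tardiness 0
B: 60→72, due 79, tardiness 0
Maximum = 3.

3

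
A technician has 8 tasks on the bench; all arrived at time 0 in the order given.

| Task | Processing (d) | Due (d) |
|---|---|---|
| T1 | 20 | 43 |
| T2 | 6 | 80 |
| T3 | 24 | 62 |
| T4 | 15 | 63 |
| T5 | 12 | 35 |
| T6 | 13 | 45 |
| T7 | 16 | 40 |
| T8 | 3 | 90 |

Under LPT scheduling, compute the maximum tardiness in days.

65

LPT (decreasing processing time): T3 T1 T7 T4 T6 T5 T2 T8.
T3: 0→24, due 62, tardiness 0
T1: 24→44, due 43, tardiness 1
T7: 44→60, due 40, tardiness 20
T4: 60→75, due 63, tardiness 12
T6: 75→88, due 45, tardiness 43
T5: 88→100, due 35, tardiness 65
T2: 100→106, due 80, tardiness 26
T8: 106→109, due 90, tardiness 19
Maximum = 65.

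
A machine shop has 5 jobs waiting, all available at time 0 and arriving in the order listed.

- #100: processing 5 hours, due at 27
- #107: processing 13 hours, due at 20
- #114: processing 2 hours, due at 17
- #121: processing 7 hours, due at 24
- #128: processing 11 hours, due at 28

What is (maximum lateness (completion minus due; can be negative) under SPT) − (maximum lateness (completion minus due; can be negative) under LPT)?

SPT (increasing processing time): #114 #100 #121 #128 #107.
#114: 0→2, due 17, lateness -15
#100: 2→7, due 27, lateness -20
#121: 7→14, due 24, lateness -10
#128: 14→25, due 28, lateness -3
#107: 25→38, due 20, lateness 18
Maximum = 18.
LPT (decreasing processing time): #107 #128 #121 #100 #114.
#107: 0→13, due 20, lateness -7
#128: 13→24, due 28, lateness -4
#121: 24→31, due 24, lateness 7
#100: 31→36, due 27, lateness 9
#114: 36→38, due 17, lateness 21
Maximum = 21.
Difference = 18 − 21 = -3.

-3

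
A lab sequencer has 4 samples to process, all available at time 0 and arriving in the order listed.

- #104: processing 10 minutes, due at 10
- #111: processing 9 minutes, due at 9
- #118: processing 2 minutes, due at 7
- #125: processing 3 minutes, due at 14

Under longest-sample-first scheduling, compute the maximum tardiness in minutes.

17

LPT (decreasing processing time): #104 #111 #125 #118.
#104: 0→10, due 10, tardiness 0
#111: 10→19, due 9, tardiness 10
#125: 19→22, due 14, tardiness 8
#118: 22→24, due 7, tardiness 17
Maximum = 17.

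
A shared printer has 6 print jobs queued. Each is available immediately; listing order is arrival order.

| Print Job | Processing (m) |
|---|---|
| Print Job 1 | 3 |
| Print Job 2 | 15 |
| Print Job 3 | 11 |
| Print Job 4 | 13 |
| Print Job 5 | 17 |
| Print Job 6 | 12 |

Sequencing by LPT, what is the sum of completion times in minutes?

LPT (decreasing processing time): Print Job 5 Print Job 2 Print Job 4 Print Job 6 Print Job 3 Print Job 1.
Print Job 5: 0→17
Print Job 2: 17→32
Print Job 4: 32→45
Print Job 6: 45→57
Print Job 3: 57→68
Print Job 1: 68→71
Sum = 17+32+45+57+68+71 = 290.

290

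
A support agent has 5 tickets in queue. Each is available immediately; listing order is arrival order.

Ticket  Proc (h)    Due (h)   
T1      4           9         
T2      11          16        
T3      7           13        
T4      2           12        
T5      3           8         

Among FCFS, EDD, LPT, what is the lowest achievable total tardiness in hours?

14

FIFO (arrival order): T1 T2 T3 T4 T5.
T1: 0→4, due 9, tardiness 0
T2: 4→15, due 16, tardiness 0
T3: 15→22, due 13, tardiness 9
T4: 22→24, due 12, tardiness 12
T5: 24→27, due 8, tardiness 19
Sum = 0+0+9+12+19 = 40.
EDD (increasing due date): T5 T1 T4 T3 T2.
T5: 0→3, due 8, tardiness 0
T1: 3→7, due 9, tardiness 0
T4: 7→9, due 12, tardiness 0
T3: 9→16, due 13, tardiness 3
T2: 16→27, due 16, tardiness 11
Sum = 0+0+0+3+11 = 14.
LPT (decreasing processing time): T2 T3 T1 T5 T4.
T2: 0→11, due 16, tardiness 0
T3: 11→18, due 13, tardiness 5
T1: 18→22, due 9, tardiness 13
T5: 22→25, due 8, tardiness 17
T4: 25→27, due 12, tardiness 15
Sum = 0+5+13+17+15 = 50.
FIFO 40, EDD 14, LPT 50 → minimum 14.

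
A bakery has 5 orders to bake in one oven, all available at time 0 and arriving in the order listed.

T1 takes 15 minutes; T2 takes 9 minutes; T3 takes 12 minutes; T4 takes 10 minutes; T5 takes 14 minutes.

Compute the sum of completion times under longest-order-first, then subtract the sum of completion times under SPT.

32

LPT (decreasing processing time): T1 T5 T3 T4 T2.
T1: 0→15
T5: 15→29
T3: 29→41
T4: 41→51
T2: 51→60
Sum = 15+29+41+51+60 = 196.
SPT (increasing processing time): T2 T4 T3 T5 T1.
T2: 0→9
T4: 9→19
T3: 19→31
T5: 31→45
T1: 45→60
Sum = 9+19+31+45+60 = 164.
Difference = 196 − 164 = 32.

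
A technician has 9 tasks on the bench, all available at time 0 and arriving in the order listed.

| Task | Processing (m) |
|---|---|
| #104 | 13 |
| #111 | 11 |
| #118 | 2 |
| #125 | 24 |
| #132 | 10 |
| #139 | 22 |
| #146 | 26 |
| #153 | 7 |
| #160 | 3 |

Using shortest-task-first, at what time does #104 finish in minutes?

46

SPT (increasing processing time): #118 #160 #153 #132 #111 #104 #139 #125 #146.
#118: 0→2
#160: 2→5
#153: 5→12
#132: 12→22
#111: 22→33
#104: 33→46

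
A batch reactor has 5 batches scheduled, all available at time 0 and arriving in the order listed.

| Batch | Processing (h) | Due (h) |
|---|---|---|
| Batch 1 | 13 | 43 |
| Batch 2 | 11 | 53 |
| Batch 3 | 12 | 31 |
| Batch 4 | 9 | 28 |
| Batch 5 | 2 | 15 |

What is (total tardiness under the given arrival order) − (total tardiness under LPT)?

5

FIFO (arrival order): Batch 1 Batch 2 Batch 3 Batch 4 Batch 5.
Batch 1: 0→13, due 43, tardiness 0
Batch 2: 13→24, due 53, tardiness 0
Batch 3: 24→36, due 31, tardiness 5
Batch 4: 36→45, due 28, tardiness 17
Batch 5: 45→47, due 15, tardiness 32
Sum = 0+0+5+17+32 = 54.
LPT (decreasing processing time): Batch 1 Batch 3 Batch 2 Batch 4 Batch 5.
Batch 1: 0→13, due 43, tardiness 0
Batch 3: 13→25, due 31, tardiness 0
Batch 2: 25→36, due 53, tardiness 0
Batch 4: 36→45, due 28, tardiness 17
Batch 5: 45→47, due 15, tardiness 32
Sum = 0+0+0+17+32 = 49.
Difference = 54 − 49 = 5.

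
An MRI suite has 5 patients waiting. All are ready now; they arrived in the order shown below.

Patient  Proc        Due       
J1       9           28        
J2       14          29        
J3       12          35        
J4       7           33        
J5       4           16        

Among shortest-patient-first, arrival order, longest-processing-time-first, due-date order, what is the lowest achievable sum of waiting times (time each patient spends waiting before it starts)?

SPT (increasing processing time): J5 J4 J1 J3 J2.
J5: waits 0, runs 0→4
J4: waits 4, runs 4→11
J1: waits 11, runs 11→20
J3: waits 20, runs 20→32
J2: waits 32, runs 32→46
Sum = 0+4+11+20+32 = 67.
FIFO (arrival order): J1 J2 J3 J4 J5.
J1: waits 0, runs 0→9
J2: waits 9, runs 9→23
J3: waits 23, runs 23→35
J4: waits 35, runs 35→42
J5: waits 42, runs 42→46
Sum = 0+9+23+35+42 = 109.
LPT (decreasing processing time): J2 J3 J1 J4 J5.
J2: waits 0, runs 0→14
J3: waits 14, runs 14→26
J1: waits 26, runs 26→35
J4: waits 35, runs 35→42
J5: waits 42, runs 42→46
Sum = 0+14+26+35+42 = 117.
EDD (increasing due date): J5 J1 J2 J4 J3.
J5: waits 0, runs 0→4
J1: waits 4, runs 4→13
J2: waits 13, runs 13→27
J4: waits 27, runs 27→34
J3: waits 34, runs 34→46
Sum = 0+4+13+27+34 = 78.
SPT 67, FIFO 109, LPT 117, EDD 78 → minimum 67.

67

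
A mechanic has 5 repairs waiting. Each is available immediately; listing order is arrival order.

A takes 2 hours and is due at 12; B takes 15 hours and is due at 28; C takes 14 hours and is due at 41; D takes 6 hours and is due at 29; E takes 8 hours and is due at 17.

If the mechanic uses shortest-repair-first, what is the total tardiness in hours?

SPT (increasing processing time): A D E C B.
A: 0→2, due 12, tardiness 0
D: 2→8, due 29, tardiness 0
E: 8→16, due 17, tardiness 0
C: 16→30, due 41, tardiness 0
B: 30→45, due 28, tardiness 17
Sum = 0+0+0+0+17 = 17.

17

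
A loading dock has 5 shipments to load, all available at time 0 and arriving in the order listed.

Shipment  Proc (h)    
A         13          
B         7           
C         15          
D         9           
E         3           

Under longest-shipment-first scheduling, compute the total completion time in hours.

LPT (decreasing processing time): C A D B E.
C: 0→15
A: 15→28
D: 28→37
B: 37→44
E: 44→47
Sum = 15+28+37+44+47 = 171.

171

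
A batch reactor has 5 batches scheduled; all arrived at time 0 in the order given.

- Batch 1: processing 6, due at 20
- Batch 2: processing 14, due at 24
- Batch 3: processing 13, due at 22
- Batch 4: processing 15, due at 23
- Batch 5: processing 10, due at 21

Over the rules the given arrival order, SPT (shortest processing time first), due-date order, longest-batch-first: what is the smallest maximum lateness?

34

FIFO (arrival order): Batch 1 Batch 2 Batch 3 Batch 4 Batch 5.
Batch 1: 0→6, due 20, lateness -14
Batch 2: 6→20, due 24, lateness -4
Batch 3: 20→33, due 22, lateness 11
Batch 4: 33→48, due 23, lateness 25
Batch 5: 48→58, due 21, lateness 37
Maximum = 37.
SPT (increasing processing time): Batch 1 Batch 5 Batch 3 Batch 2 Batch 4.
Batch 1: 0→6, due 20, lateness -14
Batch 5: 6→16, due 21, lateness -5
Batch 3: 16→29, due 22, lateness 7
Batch 2: 29→43, due 24, lateness 19
Batch 4: 43→58, due 23, lateness 35
Maximum = 35.
EDD (increasing due date): Batch 1 Batch 5 Batch 3 Batch 4 Batch 2.
Batch 1: 0→6, due 20, lateness -14
Batch 5: 6→16, due 21, lateness -5
Batch 3: 16→29, due 22, lateness 7
Batch 4: 29→44, due 23, lateness 21
Batch 2: 44→58, due 24, lateness 34
Maximum = 34.
LPT (decreasing processing time): Batch 4 Batch 2 Batch 3 Batch 5 Batch 1.
Batch 4: 0→15, due 23, lateness -8
Batch 2: 15→29, due 24, lateness 5
Batch 3: 29→42, due 22, lateness 20
Batch 5: 42→52, due 21, lateness 31
Batch 1: 52→58, due 20, lateness 38
Maximum = 38.
FIFO 37, SPT 35, EDD 34, LPT 38 → minimum 34.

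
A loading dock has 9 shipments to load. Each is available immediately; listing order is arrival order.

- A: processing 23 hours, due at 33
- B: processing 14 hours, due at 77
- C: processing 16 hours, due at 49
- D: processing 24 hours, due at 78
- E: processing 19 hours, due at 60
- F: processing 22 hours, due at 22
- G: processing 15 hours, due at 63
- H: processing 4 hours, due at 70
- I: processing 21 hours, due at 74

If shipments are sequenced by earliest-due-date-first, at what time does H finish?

99

EDD (increasing due date): F A C E G H I B D.
F: 0→22
A: 22→45
C: 45→61
E: 61→80
G: 80→95
H: 95→99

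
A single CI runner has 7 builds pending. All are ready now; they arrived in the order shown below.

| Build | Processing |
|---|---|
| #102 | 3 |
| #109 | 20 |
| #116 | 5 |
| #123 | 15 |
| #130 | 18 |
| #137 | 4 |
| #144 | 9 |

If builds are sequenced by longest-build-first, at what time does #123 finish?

LPT (decreasing processing time): #109 #130 #123 #144 #116 #137 #102.
#109: 0→20
#130: 20→38
#123: 38→53

53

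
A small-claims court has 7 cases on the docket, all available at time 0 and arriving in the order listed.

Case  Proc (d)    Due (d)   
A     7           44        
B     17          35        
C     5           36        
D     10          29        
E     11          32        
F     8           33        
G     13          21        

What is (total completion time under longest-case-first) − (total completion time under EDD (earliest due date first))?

29

LPT (decreasing processing time): B G E D F A C.
B: 0→17
G: 17→30
E: 30→41
D: 41→51
F: 51→59
A: 59→66
C: 66→71
Sum = 17+30+41+51+59+66+71 = 335.
EDD (increasing due date): G D E F B C A.
G: 0→13
D: 13→23
E: 23→34
F: 34→42
B: 42→59
C: 59→64
A: 64→71
Sum = 13+23+34+42+59+64+71 = 306.
Difference = 335 − 306 = 29.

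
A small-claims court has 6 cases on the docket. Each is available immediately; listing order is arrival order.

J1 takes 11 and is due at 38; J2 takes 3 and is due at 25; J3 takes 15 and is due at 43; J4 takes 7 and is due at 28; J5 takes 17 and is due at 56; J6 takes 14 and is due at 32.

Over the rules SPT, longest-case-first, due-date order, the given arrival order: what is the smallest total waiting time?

119

SPT (increasing processing time): J2 J4 J1 J6 J3 J5.
J2: waits 0, runs 0→3
J4: waits 3, runs 3→10
J1: waits 10, runs 10→21
J6: waits 21, runs 21→35
J3: waits 35, runs 35→50
J5: waits 50, runs 50→67
Sum = 0+3+10+21+35+50 = 119.
LPT (decreasing processing time): J5 J3 J6 J1 J4 J2.
J5: waits 0, runs 0→17
J3: waits 17, runs 17→32
J6: waits 32, runs 32→46
J1: waits 46, runs 46→57
J4: waits 57, runs 57→64
J2: waits 64, runs 64→67
Sum = 0+17+32+46+57+64 = 216.
EDD (increasing due date): J2 J4 J6 J1 J3 J5.
J2: waits 0, runs 0→3
J4: waits 3, runs 3→10
J6: waits 10, runs 10→24
J1: waits 24, runs 24→35
J3: waits 35, runs 35→50
J5: waits 50, runs 50→67
Sum = 0+3+10+24+35+50 = 122.
FIFO (arrival order): J1 J2 J3 J4 J5 J6.
J1: waits 0, runs 0→11
J2: waits 11, runs 11→14
J3: waits 14, runs 14→29
J4: waits 29, runs 29→36
J5: waits 36, runs 36→53
J6: waits 53, runs 53→67
Sum = 0+11+14+29+36+53 = 143.
SPT 119, LPT 216, EDD 122, FIFO 143 → minimum 119.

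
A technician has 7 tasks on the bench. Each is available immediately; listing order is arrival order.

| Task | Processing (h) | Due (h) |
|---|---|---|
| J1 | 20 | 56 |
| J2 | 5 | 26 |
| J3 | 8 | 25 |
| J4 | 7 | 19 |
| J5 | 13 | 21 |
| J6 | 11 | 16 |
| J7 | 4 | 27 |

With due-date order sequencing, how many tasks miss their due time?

EDD (increasing due date): J6 J4 J5 J3 J2 J7 J1.
J6: 0→11, due 16, tardiness 0
J4: 11→18, due 19, tardiness 0
J5: 18→31, due 21, tardiness 10
J3: 31→39, due 25, tardiness 14
J2: 39→44, due 26, tardiness 18
J7: 44→48, due 27, tardiness 21
J1: 48→68, due 56, tardiness 12
Late tasks: 5.

5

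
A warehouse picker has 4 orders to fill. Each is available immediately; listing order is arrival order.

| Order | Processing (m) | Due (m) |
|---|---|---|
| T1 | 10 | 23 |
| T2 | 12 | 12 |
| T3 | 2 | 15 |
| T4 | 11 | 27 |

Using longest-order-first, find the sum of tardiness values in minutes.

LPT (decreasing processing time): T2 T4 T1 T3.
T2: 0→12, due 12, tardiness 0
T4: 12→23, due 27, tardiness 0
T1: 23→33, due 23, tardiness 10
T3: 33→35, due 15, tardiness 20
Sum = 0+0+10+20 = 30.

30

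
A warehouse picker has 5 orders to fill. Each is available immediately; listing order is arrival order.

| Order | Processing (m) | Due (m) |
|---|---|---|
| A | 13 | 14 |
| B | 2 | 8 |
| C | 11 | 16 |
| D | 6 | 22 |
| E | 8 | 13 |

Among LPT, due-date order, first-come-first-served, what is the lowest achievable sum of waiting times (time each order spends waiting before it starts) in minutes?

LPT (decreasing processing time): A C E D B.
A: waits 0, runs 0→13
C: waits 13, runs 13→24
E: waits 24, runs 24→32
D: waits 32, runs 32→38
B: waits 38, runs 38→40
Sum = 0+13+24+32+38 = 107.
EDD (increasing due date): B E A C D.
B: waits 0, runs 0→2
E: waits 2, runs 2→10
A: waits 10, runs 10→23
C: waits 23, runs 23→34
D: waits 34, runs 34→40
Sum = 0+2+10+23+34 = 69.
FIFO (arrival order): A B C D E.
A: waits 0, runs 0→13
B: waits 13, runs 13→15
C: waits 15, runs 15→26
D: waits 26, runs 26→32
E: waits 32, runs 32→40
Sum = 0+13+15+26+32 = 86.
LPT 107, EDD 69, FIFO 86 → minimum 69.

69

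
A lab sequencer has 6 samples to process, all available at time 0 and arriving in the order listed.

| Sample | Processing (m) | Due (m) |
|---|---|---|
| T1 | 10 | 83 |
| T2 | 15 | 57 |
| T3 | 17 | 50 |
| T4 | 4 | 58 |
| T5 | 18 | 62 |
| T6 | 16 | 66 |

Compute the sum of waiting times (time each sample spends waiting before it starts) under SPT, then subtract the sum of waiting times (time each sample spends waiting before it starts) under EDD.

-55

SPT (increasing processing time): T4 T1 T2 T6 T3 T5.
T4: waits 0, runs 0→4
T1: waits 4, runs 4→14
T2: waits 14, runs 14→29
T6: waits 29, runs 29→45
T3: waits 45, runs 45→62
T5: waits 62, runs 62→80
Sum = 0+4+14+29+45+62 = 154.
EDD (increasing due date): T3 T2 T4 T5 T6 T1.
T3: waits 0, runs 0→17
T2: waits 17, runs 17→32
T4: waits 32, runs 32→36
T5: waits 36, runs 36→54
T6: waits 54, runs 54→70
T1: waits 70, runs 70→80
Sum = 0+17+32+36+54+70 = 209.
Difference = 154 − 209 = -55.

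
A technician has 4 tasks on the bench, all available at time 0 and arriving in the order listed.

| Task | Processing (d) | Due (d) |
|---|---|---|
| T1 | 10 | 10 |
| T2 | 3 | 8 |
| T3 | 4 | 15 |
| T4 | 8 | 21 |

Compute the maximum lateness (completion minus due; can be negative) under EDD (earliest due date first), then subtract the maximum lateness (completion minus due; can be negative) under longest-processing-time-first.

EDD (increasing due date): T2 T1 T3 T4.
T2: 0→3, due 8, lateness -5
T1: 3→13, due 10, lateness 3
T3: 13→17, due 15, lateness 2
T4: 17→25, due 21, lateness 4
Maximum = 4.
LPT (decreasing processing time): T1 T4 T3 T2.
T1: 0→10, due 10, lateness 0
T4: 10→18, due 21, lateness -3
T3: 18→22, due 15, lateness 7
T2: 22→25, due 8, lateness 17
Maximum = 17.
Difference = 4 − 17 = -13.

-13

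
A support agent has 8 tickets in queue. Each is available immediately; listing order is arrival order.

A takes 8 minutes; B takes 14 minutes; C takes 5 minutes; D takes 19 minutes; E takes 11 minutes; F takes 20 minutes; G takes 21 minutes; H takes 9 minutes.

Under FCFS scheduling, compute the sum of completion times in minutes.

FIFO (arrival order): A B C D E F G H.
A: 0→8
B: 8→22
C: 22→27
D: 27→46
E: 46→57
F: 57→77
G: 77→98
H: 98→107
Sum = 8+22+27+46+57+77+98+107 = 442.

442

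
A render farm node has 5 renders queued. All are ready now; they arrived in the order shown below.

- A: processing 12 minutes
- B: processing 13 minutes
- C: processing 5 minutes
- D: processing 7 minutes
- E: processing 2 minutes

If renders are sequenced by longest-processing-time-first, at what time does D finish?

32

LPT (decreasing processing time): B A D C E.
B: 0→13
A: 13→25
D: 25→32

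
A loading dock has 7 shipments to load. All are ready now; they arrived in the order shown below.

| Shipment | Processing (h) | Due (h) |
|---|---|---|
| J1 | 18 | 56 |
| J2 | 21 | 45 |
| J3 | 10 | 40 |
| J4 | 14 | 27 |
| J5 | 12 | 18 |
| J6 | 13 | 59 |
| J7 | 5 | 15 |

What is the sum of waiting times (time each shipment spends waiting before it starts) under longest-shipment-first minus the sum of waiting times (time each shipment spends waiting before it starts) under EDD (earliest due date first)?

LPT (decreasing processing time): J2 J1 J4 J6 J5 J3 J7.
J2: waits 0, runs 0→21
J1: waits 21, runs 21→39
J4: waits 39, runs 39→53
J6: waits 53, runs 53→66
J5: waits 66, runs 66→78
J3: waits 78, runs 78→88
J7: waits 88, runs 88→93
Sum = 0+21+39+53+66+78+88 = 345.
EDD (increasing due date): J7 J5 J4 J3 J2 J1 J6.
J7: waits 0, runs 0→5
J5: waits 5, runs 5→17
J4: waits 17, runs 17→31
J3: waits 31, runs 31→41
J2: waits 41, runs 41→62
J1: waits 62, runs 62→80
J6: waits 80, runs 80→93
Sum = 0+5+17+31+41+62+80 = 236.
Difference = 345 − 236 = 109.

109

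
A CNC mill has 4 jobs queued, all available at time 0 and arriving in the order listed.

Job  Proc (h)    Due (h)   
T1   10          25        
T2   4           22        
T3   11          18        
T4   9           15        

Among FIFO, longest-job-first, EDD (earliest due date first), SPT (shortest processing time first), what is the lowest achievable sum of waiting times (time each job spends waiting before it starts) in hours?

40

FIFO (arrival order): T1 T2 T3 T4.
T1: waits 0, runs 0→10
T2: waits 10, runs 10→14
T3: waits 14, runs 14→25
T4: waits 25, runs 25→34
Sum = 0+10+14+25 = 49.
LPT (decreasing processing time): T3 T1 T4 T2.
T3: waits 0, runs 0→11
T1: waits 11, runs 11→21
T4: waits 21, runs 21→30
T2: waits 30, runs 30→34
Sum = 0+11+21+30 = 62.
EDD (increasing due date): T4 T3 T2 T1.
T4: waits 0, runs 0→9
T3: waits 9, runs 9→20
T2: waits 20, runs 20→24
T1: waits 24, runs 24→34
Sum = 0+9+20+24 = 53.
SPT (increasing processing time): T2 T4 T1 T3.
T2: waits 0, runs 0→4
T4: waits 4, runs 4→13
T1: waits 13, runs 13→23
T3: waits 23, runs 23→34
Sum = 0+4+13+23 = 40.
FIFO 49, LPT 62, EDD 53, SPT 40 → minimum 40.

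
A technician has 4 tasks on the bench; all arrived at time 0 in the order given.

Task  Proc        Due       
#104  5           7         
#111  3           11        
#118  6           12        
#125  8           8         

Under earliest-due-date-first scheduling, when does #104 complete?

EDD (increasing due date): #104 #125 #111 #118.
#104: 0→5

5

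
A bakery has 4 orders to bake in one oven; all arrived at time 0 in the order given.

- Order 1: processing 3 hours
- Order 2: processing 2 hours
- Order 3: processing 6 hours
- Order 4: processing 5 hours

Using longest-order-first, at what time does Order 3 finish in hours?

LPT (decreasing processing time): Order 3 Order 4 Order 1 Order 2.
Order 3: 0→6

6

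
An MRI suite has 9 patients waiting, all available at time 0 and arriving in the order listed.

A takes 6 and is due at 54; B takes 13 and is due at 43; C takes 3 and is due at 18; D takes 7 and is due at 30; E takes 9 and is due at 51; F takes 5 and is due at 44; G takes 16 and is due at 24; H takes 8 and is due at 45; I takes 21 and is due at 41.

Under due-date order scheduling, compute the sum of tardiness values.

EDD (increasing due date): C G D I B F H E A.
C: 0→3, due 18, tardiness 0
G: 3→19, due 24, tardiness 0
D: 19→26, due 30, tardiness 0
I: 26→47, due 41, tardiness 6
B: 47→60, due 43, tardiness 17
F: 60→65, due 44, tardiness 21
H: 65→73, due 45, tardiness 28
E: 73→82, due 51, tardiness 31
A: 82→88, due 54, tardiness 34
Sum = 0+0+0+6+17+21+28+31+34 = 137.

137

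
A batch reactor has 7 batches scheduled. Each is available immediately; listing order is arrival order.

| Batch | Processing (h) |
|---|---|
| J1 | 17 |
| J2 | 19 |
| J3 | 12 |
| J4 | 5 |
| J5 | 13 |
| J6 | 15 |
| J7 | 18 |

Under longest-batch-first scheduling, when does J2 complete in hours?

19

LPT (decreasing processing time): J2 J7 J1 J6 J5 J3 J4.
J2: 0→19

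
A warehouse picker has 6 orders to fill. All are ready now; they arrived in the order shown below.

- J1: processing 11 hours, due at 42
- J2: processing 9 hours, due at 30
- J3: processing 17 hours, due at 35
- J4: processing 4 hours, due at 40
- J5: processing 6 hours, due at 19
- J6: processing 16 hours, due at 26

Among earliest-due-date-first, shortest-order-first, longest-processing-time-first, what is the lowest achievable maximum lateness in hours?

EDD (increasing due date): J5 J6 J2 J3 J4 J1.
J5: 0→6, due 19, lateness -13
J6: 6→22, due 26, lateness -4
J2: 22→31, due 30, lateness 1
J3: 31→48, due 35, lateness 13
J4: 48→52, due 40, lateness 12
J1: 52→63, due 42, lateness 21
Maximum = 21.
SPT (increasing processing time): J4 J5 J2 J1 J6 J3.
J4: 0→4, due 40, lateness -36
J5: 4→10, due 19, lateness -9
J2: 10→19, due 30, lateness -11
J1: 19→30, due 42, lateness -12
J6: 30→46, due 26, lateness 20
J3: 46→63, due 35, lateness 28
Maximum = 28.
LPT (decreasing processing time): J3 J6 J1 J2 J5 J4.
J3: 0→17, due 35, lateness -18
J6: 17→33, due 26, lateness 7
J1: 33→44, due 42, lateness 2
J2: 44→53, due 30, lateness 23
J5: 53→59, due 19, lateness 40
J4: 59→63, due 40, lateness 23
Maximum = 40.
EDD 21, SPT 28, LPT 40 → minimum 21.

21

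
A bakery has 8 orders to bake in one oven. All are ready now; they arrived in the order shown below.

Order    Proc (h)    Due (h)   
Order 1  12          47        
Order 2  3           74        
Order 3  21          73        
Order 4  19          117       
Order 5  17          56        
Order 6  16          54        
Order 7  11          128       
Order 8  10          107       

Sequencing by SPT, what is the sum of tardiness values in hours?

49

SPT (increasing processing time): Order 2 Order 8 Order 7 Order 1 Order 6 Order 5 Order 4 Order 3.
Order 2: 0→3, due 74, tardiness 0
Order 8: 3→13, due 107, tardiness 0
Order 7: 13→24, due 128, tardiness 0
Order 1: 24→36, due 47, tardiness 0
Order 6: 36→52, due 54, tardiness 0
Order 5: 52→69, due 56, tardiness 13
Order 4: 69→88, due 117, tardiness 0
Order 3: 88→109, due 73, tardiness 36
Sum = 0+0+0+0+0+13+0+36 = 49.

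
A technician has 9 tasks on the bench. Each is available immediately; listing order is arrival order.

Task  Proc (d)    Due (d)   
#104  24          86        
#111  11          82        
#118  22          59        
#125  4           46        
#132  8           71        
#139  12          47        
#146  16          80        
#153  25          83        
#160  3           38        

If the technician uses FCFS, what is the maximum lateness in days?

FIFO (arrival order): #104 #111 #118 #125 #132 #139 #146 #153 #160.
#104: 0→24, due 86, lateness -62
#111: 24→35, due 82, lateness -47
#118: 35→57, due 59, lateness -2
#125: 57→61, due 46, lateness 15
#132: 61→69, due 71, lateness -2
#139: 69→81, due 47, lateness 34
#146: 81→97, due 80, lateness 17
#153: 97→122, due 83, lateness 39
#160: 122→125, due 38, lateness 87
Maximum = 87.

87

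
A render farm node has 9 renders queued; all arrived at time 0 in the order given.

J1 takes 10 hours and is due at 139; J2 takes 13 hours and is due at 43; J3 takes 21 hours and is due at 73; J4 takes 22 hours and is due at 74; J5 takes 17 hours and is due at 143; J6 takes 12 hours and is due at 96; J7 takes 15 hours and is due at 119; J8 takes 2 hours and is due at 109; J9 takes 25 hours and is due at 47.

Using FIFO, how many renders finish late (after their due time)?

FIFO (arrival order): J1 J2 J3 J4 J5 J6 J7 J8 J9.
J1: 0→10, due 139, tardiness 0
J2: 10→23, due 43, tardiness 0
J3: 23→44, due 73, tardiness 0
J4: 44→66, due 74, tardiness 0
J5: 66→83, due 143, tardiness 0
J6: 83→95, due 96, tardiness 0
J7: 95→110, due 119, tardiness 0
J8: 110→112, due 109, tardiness 3
J9: 112→137, due 47, tardiness 90
Late renders: 2.

2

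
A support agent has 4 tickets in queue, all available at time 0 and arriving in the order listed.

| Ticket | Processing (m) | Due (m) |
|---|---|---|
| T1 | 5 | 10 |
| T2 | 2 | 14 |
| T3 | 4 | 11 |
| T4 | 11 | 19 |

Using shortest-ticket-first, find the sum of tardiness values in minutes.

SPT (increasing processing time): T2 T3 T1 T4.
T2: 0→2, due 14, tardiness 0
T3: 2→6, due 11, tardiness 0
T1: 6→11, due 10, tardiness 1
T4: 11→22, due 19, tardiness 3
Sum = 0+0+1+3 = 4.

4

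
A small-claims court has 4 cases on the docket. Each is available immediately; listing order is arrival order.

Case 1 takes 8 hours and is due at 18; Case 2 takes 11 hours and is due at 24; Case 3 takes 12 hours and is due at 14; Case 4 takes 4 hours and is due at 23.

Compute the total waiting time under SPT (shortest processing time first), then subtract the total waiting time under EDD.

-17

SPT (increasing processing time): Case 4 Case 1 Case 2 Case 3.
Case 4: waits 0, runs 0→4
Case 1: waits 4, runs 4→12
Case 2: waits 12, runs 12→23
Case 3: waits 23, runs 23→35
Sum = 0+4+12+23 = 39.
EDD (increasing due date): Case 3 Case 1 Case 4 Case 2.
Case 3: waits 0, runs 0→12
Case 1: waits 12, runs 12→20
Case 4: waits 20, runs 20→24
Case 2: waits 24, runs 24→35
Sum = 0+12+20+24 = 56.
Difference = 39 − 56 = -17.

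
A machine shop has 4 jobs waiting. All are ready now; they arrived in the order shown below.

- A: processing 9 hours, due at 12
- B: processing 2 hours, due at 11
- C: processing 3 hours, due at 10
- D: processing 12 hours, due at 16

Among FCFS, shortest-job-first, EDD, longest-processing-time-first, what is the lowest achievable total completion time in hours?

47

FIFO (arrival order): A B C D.
A: 0→9
B: 9→11
C: 11→14
D: 14→26
Sum = 9+11+14+26 = 60.
SPT (increasing processing time): B C A D.
B: 0→2
C: 2→5
A: 5→14
D: 14→26
Sum = 2+5+14+26 = 47.
EDD (increasing due date): C B A D.
C: 0→3
B: 3→5
A: 5→14
D: 14→26
Sum = 3+5+14+26 = 48.
LPT (decreasing processing time): D A C B.
D: 0→12
A: 12→21
C: 21→24
B: 24→26
Sum = 12+21+24+26 = 83.
FIFO 60, SPT 47, EDD 48, LPT 83 → minimum 47.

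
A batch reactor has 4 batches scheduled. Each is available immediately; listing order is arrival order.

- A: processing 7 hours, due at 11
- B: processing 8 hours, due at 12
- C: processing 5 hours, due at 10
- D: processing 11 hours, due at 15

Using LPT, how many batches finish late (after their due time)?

3

LPT (decreasing processing time): D B A C.
D: 0→11, due 15, tardiness 0
B: 11→19, due 12, tardiness 7
A: 19→26, due 11, tardiness 15
C: 26→31, due 10, tardiness 21
Late batches: 3.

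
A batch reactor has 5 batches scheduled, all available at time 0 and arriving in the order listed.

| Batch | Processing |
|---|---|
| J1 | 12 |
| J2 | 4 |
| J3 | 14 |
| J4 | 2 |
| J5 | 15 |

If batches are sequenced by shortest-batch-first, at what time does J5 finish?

SPT (increasing processing time): J4 J2 J1 J3 J5.
J4: 0→2
J2: 2→6
J1: 6→18
J3: 18→32
J5: 32→47

47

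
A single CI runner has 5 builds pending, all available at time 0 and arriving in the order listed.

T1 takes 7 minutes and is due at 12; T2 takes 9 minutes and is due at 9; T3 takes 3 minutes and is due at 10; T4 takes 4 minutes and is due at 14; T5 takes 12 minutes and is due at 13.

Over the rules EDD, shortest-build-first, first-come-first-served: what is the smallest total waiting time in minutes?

47

EDD (increasing due date): T2 T3 T1 T5 T4.
T2: waits 0, runs 0→9
T3: waits 9, runs 9→12
T1: waits 12, runs 12→19
T5: waits 19, runs 19→31
T4: waits 31, runs 31→35
Sum = 0+9+12+19+31 = 71.
SPT (increasing processing time): T3 T4 T1 T2 T5.
T3: waits 0, runs 0→3
T4: waits 3, runs 3→7
T1: waits 7, runs 7→14
T2: waits 14, runs 14→23
T5: waits 23, runs 23→35
Sum = 0+3+7+14+23 = 47.
FIFO (arrival order): T1 T2 T3 T4 T5.
T1: waits 0, runs 0→7
T2: waits 7, runs 7→16
T3: waits 16, runs 16→19
T4: waits 19, runs 19→23
T5: waits 23, runs 23→35
Sum = 0+7+16+19+23 = 65.
EDD 71, SPT 47, FIFO 65 → minimum 47.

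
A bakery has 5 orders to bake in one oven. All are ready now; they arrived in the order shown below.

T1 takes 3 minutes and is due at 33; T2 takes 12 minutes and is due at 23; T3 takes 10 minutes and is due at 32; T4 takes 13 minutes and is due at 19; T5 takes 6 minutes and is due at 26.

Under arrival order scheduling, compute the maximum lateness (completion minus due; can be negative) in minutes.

19

FIFO (arrival order): T1 T2 T3 T4 T5.
T1: 0→3, due 33, lateness -30
T2: 3→15, due 23, lateness -8
T3: 15→25, due 32, lateness -7
T4: 25→38, due 19, lateness 19
T5: 38→44, due 26, lateness 18
Maximum = 19.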